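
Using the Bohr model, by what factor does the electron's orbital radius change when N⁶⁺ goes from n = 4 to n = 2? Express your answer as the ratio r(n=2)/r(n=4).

1/4

r ∝ Z^-1 · n^2; with Z fixed, r ∝ n^2.
r(n=2)/r(n=4) = (2/4)^2 = 1/4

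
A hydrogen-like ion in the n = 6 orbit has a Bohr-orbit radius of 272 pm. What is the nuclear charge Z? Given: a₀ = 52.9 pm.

r_n = n²a₀/Z ⇒ Z = n²a₀/r = 6² × 52.9 / 272 ≈ 7.00
Z = 7

7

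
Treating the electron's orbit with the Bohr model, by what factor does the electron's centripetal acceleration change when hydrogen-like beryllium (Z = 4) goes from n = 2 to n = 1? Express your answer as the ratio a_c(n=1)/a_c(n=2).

16

a_c ∝ Z^3 · n^-4; with Z fixed, a_c ∝ n^-4.
a_c(n=1)/a_c(n=2) = (1/2)^-4 = 16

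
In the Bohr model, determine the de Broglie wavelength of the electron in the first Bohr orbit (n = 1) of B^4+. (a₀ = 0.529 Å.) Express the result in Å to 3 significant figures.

0.665 Å

The Bohr quantisation condition is nλ = 2πr_n.
r_n = n²a₀/Z = 0.106 Å
λ = 2πr_n/n = 2π·0.106/1 = 0.665 Å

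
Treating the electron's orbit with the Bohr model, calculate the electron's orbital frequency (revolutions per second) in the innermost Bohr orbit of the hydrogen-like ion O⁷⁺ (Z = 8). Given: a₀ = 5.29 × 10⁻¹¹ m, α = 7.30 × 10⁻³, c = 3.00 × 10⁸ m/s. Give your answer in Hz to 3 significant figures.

4.22 × 10¹⁷ Hz

r = n²a₀/Z = 6.61 × 10⁻¹² m, v = Zαc/n = 1.75 × 10⁷ m/s
f = v/(2πr) = 4.22 × 10¹⁷ Hz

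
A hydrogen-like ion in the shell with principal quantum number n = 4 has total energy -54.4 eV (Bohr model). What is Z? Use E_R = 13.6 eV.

E_n = −E_R Z²/n² ⇒ Z² = −E_n n²/E_R = 54.4 × 4² / 13.6 ≈ 64.00
Z = 8

8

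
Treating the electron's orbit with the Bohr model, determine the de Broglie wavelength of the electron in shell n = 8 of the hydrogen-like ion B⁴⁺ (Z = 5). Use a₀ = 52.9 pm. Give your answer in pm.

532 pm

The Bohr quantisation condition is nλ = 2πr_n.
r_n = n²a₀/Z = 677 pm
λ = 2πr_n/n = 2π·677/8 = 532 pm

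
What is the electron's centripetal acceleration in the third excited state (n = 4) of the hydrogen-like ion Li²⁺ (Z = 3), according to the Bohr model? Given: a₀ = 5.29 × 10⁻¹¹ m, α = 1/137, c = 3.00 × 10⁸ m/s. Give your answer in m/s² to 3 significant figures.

9.56 × 10²¹ m/s²

r = n²a₀/Z = 2.82 × 10⁻¹⁰ m, v = Zαc/n = 1.64 × 10⁶ m/s
a = v²/r = (1.64 × 10⁶)² / 2.82 × 10⁻¹⁰ = 9.56 × 10²¹ m/s²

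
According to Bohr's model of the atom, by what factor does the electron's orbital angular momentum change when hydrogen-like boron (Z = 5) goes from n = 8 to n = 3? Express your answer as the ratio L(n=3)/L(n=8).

3/8

L = nℏ depends only on n, so L ∝ n.
L(n=3)/L(n=8) = (3/8)^1 = 3/8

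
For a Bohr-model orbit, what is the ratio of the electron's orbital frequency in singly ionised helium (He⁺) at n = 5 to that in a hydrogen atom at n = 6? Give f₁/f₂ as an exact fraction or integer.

f ∝ Z^2 · n^-3
f₁/f₂ = (2/1)^2 · (5/6)^-3 = 864/125

864/125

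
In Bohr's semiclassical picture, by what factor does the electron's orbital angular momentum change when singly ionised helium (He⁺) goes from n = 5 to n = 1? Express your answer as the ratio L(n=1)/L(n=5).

1/5

L = nℏ depends only on n, so L ∝ n.
L(n=1)/L(n=5) = (1/5)^1 = 1/5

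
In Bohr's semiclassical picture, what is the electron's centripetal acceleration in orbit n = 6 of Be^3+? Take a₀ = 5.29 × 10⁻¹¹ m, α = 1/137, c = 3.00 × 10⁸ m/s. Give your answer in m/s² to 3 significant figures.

r = n²a₀/Z = 4.76 × 10⁻¹⁰ m, v = Zαc/n = 1.46 × 10⁶ m/s
a = v²/r = (1.46 × 10⁶)² / 4.76 × 10⁻¹⁰ = 4.48 × 10²¹ m/s²

4.48 × 10²¹ m/s²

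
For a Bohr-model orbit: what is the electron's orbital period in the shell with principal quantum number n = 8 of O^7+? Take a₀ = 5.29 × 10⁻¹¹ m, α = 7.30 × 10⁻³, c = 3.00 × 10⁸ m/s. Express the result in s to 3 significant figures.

1.21 × 10⁻¹⁵ s

r = n²a₀/Z = 8²·5.29 × 10⁻¹¹/8 = 4.23 × 10⁻¹⁰ m
v = Zαc/n = 8·0.00730·3.00 × 10⁸/8 = 2.19 × 10⁶ m/s
T = 2πr/v = 1.21 × 10⁻¹⁵ s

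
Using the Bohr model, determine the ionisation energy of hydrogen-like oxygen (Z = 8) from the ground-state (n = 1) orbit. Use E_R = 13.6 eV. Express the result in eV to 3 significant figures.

E_n = −E_R·Z²/n² = −13.6 × 8²/1² eV = -870 eV
Ionisation energy = −E_n = 870 eV

870 eV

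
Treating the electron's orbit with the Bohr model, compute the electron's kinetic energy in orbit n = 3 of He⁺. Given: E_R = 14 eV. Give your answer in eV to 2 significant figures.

For a Coulomb orbit the virial theorem gives K = −E_n.
E_n = −E_R·Z²/n², so K = E_R·Z²/n² = 14 × 2²/3² = 6.2 eV

6.2 eV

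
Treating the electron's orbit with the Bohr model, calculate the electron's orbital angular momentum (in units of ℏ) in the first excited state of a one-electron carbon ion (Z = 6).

2

L_n = nℏ, so L/ℏ = n = 2.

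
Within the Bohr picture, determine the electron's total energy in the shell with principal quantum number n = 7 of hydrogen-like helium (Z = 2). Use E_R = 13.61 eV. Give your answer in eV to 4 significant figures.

-1.111 eV

E_n = −E_R·Z²/n² = −13.61 × 2²/7² = -1.111 eV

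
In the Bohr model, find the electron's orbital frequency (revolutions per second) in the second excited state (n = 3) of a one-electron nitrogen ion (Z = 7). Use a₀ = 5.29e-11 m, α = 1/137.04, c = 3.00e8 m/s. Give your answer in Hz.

r = n²a₀/Z = 6.80e-11 m, v = Zαc/n = 5.11e6 m/s
f = v/(2πr) = 1.20e16 Hz

1.20e16 Hz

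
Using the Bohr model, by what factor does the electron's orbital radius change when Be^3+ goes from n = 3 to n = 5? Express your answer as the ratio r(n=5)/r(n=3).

25/9

r ∝ Z^-1 · n^2; with Z fixed, r ∝ n^2.
r(n=5)/r(n=3) = (5/3)^2 = 25/9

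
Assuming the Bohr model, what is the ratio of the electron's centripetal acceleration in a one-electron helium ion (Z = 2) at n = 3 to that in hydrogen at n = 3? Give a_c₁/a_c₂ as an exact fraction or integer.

8

a_c ∝ Z^3 · n^-4
a_c₁/a_c₂ = (2/1)^3 · (3/3)^-4 = 8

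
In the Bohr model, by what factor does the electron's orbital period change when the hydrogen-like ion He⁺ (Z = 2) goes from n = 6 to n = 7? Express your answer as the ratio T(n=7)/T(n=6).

T ∝ Z^-2 · n^3; with Z fixed, T ∝ n^3.
T(n=7)/T(n=6) = (7/6)^3 = 343/216

343/216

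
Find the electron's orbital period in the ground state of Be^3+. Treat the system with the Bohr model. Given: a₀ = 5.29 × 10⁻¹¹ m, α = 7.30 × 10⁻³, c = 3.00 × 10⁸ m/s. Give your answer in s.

r = n²a₀/Z = 1²·5.29 × 10⁻¹¹/4 = 1.32 × 10⁻¹¹ m
v = Zαc/n = 4·0.00730·3.00 × 10⁸/1 = 8.76 × 10⁶ m/s
T = 2πr/v = 9.49 × 10⁻¹⁸ s

9.49 × 10⁻¹⁸ s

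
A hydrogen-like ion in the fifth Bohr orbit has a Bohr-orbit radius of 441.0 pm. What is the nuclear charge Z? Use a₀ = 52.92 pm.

3

r_n = n²a₀/Z ⇒ Z = n²a₀/r = 5² × 52.92 / 441.0 ≈ 3.00
Z = 3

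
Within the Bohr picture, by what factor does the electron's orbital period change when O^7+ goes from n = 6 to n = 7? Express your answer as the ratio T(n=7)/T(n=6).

T ∝ Z^-2 · n^3; with Z fixed, T ∝ n^3.
T(n=7)/T(n=6) = (7/6)^3 = 343/216

343/216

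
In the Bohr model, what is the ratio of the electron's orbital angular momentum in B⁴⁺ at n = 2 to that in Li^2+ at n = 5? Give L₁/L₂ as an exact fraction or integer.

L = nℏ is independent of Z.
L₁/L₂ = n₁/n₂ = 2/5 = 2/5

2/5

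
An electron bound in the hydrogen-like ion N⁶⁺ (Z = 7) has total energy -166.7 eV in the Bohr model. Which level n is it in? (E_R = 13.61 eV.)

2

E_n = −E_R Z²/n² ⇒ n² = E_R Z²/(−E_n) = 13.61 × 7² / 166.7 ≈ 4.00
n = 2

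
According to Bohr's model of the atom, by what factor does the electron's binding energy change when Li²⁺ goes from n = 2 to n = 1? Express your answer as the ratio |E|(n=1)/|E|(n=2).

4

|E| ∝ Z^2 · n^-2; with Z fixed, |E| ∝ n^-2.
|E|(n=1)/|E|(n=2) = (1/2)^-2 = 4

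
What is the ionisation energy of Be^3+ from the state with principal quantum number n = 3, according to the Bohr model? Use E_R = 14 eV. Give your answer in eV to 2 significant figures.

25 eV

E_n = −E_R·Z²/n² = −14 × 4²/3² eV = -25 eV
Ionisation energy = −E_n = 25 eV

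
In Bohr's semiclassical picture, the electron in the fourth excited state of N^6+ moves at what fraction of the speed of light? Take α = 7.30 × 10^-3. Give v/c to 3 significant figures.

v_n = Zαc/n, so v/c = Zα/n = 7 × 0.00730 / 5 = 0.0102

0.0102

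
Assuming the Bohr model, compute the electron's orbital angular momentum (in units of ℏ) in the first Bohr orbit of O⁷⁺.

L_n = nℏ, so L/ℏ = n = 1.

1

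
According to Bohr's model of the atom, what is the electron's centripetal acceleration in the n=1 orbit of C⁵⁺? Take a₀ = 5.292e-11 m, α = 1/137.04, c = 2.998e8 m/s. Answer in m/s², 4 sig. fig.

1.953e25 m/s²

r = n²a₀/Z = 8.820e-12 m, v = Zαc/n = 1.313e7 m/s
a = v²/r = (1.313e7)² / 8.820e-12 = 1.953e25 m/s²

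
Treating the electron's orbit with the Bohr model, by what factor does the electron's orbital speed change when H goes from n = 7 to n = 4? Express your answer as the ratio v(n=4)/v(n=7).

7/4

v ∝ Z^1 · n^-1; with Z fixed, v ∝ n^-1.
v(n=4)/v(n=7) = (4/7)^-1 = 7/4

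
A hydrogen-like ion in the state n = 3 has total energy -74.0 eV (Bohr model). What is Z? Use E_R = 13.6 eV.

7

E_n = −E_R Z²/n² ⇒ Z² = −E_n n²/E_R = 74.0 × 3² / 13.6 ≈ 48.97
Z = 7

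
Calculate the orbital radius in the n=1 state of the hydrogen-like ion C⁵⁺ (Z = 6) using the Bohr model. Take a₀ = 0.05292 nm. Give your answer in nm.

0.008820 nm

r_n = n²a₀/Z = 1² × 0.05292 / 6
    = 1 × 0.05292 / 6 = 0.008820 nm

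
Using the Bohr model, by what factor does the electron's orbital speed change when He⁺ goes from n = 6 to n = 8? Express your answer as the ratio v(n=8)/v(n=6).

v ∝ Z^1 · n^-1; with Z fixed, v ∝ n^-1.
v(n=8)/v(n=6) = (8/6)^-1 = 3/4

3/4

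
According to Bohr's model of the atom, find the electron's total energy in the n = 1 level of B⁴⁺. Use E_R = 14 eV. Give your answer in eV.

-350 eV

E_n = −E_R·Z²/n² = −14 × 5²/1² = -350 eV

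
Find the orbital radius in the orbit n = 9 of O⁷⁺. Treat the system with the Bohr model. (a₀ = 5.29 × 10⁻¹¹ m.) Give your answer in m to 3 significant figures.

r_n = n²a₀/Z = 9² × 5.29 × 10⁻¹¹ / 8
    = 81 × 5.29 × 10⁻¹¹ / 8 = 5.36 × 10⁻¹⁰ m

5.36 × 10⁻¹⁰ m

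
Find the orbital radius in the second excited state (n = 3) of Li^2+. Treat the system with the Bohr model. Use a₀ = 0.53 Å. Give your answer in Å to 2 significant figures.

r_n = n²a₀/Z = 3² × 0.53 / 3
    = 9 × 0.53 / 3 = 1.6 Å

1.6 Å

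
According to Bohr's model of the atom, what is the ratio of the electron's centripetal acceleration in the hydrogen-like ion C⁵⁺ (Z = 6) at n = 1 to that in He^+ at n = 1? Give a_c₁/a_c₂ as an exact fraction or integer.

27

a_c ∝ Z^3 · n^-4
a_c₁/a_c₂ = (6/2)^3 · (1/1)^-4 = 27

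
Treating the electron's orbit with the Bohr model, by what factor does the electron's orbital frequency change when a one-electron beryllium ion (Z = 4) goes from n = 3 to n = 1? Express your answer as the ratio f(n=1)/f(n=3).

f ∝ Z^2 · n^-3; with Z fixed, f ∝ n^-3.
f(n=1)/f(n=3) = (1/3)^-3 = 27

27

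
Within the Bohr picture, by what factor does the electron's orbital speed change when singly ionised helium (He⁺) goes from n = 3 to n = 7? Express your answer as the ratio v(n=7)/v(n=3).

3/7

v ∝ Z^1 · n^-1; with Z fixed, v ∝ n^-1.
v(n=7)/v(n=3) = (7/3)^-1 = 3/7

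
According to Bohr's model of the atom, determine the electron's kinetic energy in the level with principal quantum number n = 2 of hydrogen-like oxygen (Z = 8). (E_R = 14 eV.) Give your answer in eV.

For a Coulomb orbit the virial theorem gives K = −E_n.
E_n = −E_R·Z²/n², so K = E_R·Z²/n² = 14 × 8²/2² = 220 eV

220 eV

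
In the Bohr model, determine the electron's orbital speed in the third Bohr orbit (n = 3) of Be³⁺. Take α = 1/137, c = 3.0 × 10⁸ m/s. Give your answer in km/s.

v_n = Zαc/n = 4 × 0.0073 × 3.0 × 10⁸ / 3
    = 2900 km/s

2900 km/s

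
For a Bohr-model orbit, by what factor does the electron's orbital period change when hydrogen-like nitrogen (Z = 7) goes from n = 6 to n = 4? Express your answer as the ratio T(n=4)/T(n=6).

8/27

T ∝ Z^-2 · n^3; with Z fixed, T ∝ n^3.
T(n=4)/T(n=6) = (4/6)^3 = 8/27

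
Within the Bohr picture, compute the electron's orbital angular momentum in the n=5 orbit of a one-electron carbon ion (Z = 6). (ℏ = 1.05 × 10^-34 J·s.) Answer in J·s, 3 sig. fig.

L_n = nℏ = 5 × 1.05 × 10^-34 = 5.25 × 10^-34 J·s

5.25 × 10^-34 J·s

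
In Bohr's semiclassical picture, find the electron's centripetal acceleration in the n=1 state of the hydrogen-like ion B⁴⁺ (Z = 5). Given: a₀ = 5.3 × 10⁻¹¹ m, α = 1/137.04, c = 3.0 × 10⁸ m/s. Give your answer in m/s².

1.1 × 10²⁵ m/s²

r = n²a₀/Z = 1.1 × 10⁻¹¹ m, v = Zαc/n = 1.1 × 10⁷ m/s
a = v²/r = (1.1 × 10⁷)² / 1.1 × 10⁻¹¹ = 1.1 × 10²⁵ m/s²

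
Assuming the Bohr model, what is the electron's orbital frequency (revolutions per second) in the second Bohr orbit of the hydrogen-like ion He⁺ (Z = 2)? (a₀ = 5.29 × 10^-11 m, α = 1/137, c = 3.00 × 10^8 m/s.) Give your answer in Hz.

r = n²a₀/Z = 1.06 × 10^-10 m, v = Zαc/n = 2.19 × 10^6 m/s
f = v/(2πr) = 3.29 × 10^15 Hz

3.29 × 10^15 Hz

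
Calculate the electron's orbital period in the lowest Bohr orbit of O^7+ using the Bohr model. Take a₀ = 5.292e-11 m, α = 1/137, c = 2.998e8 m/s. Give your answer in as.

2.374 as

r = n²a₀/Z = 1²·5.292e-11/8 = 6.615e-12 m
v = Zαc/n = 8·0.007299·2.998e8/1 = 1.751e7 m/s
T = 2πr/v = 2.374e-18 s = 2.374 as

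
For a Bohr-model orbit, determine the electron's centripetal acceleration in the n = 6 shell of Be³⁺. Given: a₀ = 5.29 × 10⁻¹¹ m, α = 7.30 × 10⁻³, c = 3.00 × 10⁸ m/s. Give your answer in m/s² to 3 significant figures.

r = n²a₀/Z = 4.76 × 10⁻¹⁰ m, v = Zαc/n = 1.46 × 10⁶ m/s
a = v²/r = (1.46 × 10⁶)² / 4.76 × 10⁻¹⁰ = 4.48 × 10²¹ m/s²

4.48 × 10²¹ m/s²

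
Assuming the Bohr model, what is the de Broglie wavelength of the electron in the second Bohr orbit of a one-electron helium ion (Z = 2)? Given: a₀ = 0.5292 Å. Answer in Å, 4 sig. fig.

3.325 Å

The Bohr quantisation condition is nλ = 2πr_n.
r_n = n²a₀/Z = 1.058 Å
λ = 2πr_n/n = 2π·1.058/2 = 3.325 Å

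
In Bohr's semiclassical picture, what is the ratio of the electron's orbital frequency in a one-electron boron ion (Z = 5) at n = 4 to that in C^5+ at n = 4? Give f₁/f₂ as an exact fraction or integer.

f ∝ Z^2 · n^-3
f₁/f₂ = (5/6)^2 · (4/4)^-3 = 25/36

25/36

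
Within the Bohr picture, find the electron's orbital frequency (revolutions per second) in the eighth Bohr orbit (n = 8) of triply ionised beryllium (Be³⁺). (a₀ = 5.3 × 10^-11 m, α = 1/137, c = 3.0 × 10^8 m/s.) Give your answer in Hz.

r = n²a₀/Z = 8.5 × 10^-10 m, v = Zαc/n = 1.1 × 10^6 m/s
f = v/(2πr) = 2.1 × 10^14 Hz

2.1 × 10^14 Hz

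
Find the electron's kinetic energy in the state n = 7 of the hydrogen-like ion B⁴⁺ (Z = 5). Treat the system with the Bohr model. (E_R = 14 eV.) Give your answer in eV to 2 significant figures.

7.1 eV

For a Coulomb orbit the virial theorem gives K = −E_n.
E_n = −E_R·Z²/n², so K = E_R·Z²/n² = 14 × 5²/7² = 7.1 eV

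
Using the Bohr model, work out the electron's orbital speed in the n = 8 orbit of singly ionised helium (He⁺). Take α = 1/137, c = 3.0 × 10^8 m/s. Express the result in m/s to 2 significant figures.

5.5 × 10^5 m/s

v_n = Zαc/n = 2 × 0.0073 × 3.0 × 10^8 / 8
    = 5.5 × 10^5 m/s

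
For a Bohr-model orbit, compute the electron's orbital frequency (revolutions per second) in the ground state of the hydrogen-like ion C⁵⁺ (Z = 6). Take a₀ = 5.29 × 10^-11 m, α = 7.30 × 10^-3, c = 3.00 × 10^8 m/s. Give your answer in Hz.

r = n²a₀/Z = 8.82 × 10^-12 m, v = Zαc/n = 1.31 × 10^7 m/s
f = v/(2πr) = 2.37 × 10^17 Hz

2.37 × 10^17 Hz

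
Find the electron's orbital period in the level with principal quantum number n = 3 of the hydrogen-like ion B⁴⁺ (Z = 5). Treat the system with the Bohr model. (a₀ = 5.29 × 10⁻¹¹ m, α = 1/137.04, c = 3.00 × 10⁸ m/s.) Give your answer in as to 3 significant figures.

r = n²a₀/Z = 3²·5.29 × 10⁻¹¹/5 = 9.52 × 10⁻¹¹ m
v = Zαc/n = 5·0.00730·3.00 × 10⁸/3 = 3.65 × 10⁶ m/s
T = 2πr/v = 1.64 × 10⁻¹⁶ s = 164 as

164 as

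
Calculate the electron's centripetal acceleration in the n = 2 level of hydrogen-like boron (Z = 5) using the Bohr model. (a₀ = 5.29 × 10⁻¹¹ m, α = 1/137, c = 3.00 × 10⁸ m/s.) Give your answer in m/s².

7.08 × 10²³ m/s²

r = n²a₀/Z = 4.23 × 10⁻¹¹ m, v = Zαc/n = 5.47 × 10⁶ m/s
a = v²/r = (5.47 × 10⁶)² / 4.23 × 10⁻¹¹ = 7.08 × 10²³ m/s²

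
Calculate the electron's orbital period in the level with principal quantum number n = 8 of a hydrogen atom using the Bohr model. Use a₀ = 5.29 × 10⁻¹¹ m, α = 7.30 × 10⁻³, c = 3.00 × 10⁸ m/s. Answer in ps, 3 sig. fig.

r = n²a₀/Z = 8²·5.29 × 10⁻¹¹/1 = 3.39 × 10⁻⁹ m
v = Zαc/n = 1·0.00730·3.00 × 10⁸/8 = 2.74 × 10⁵ m/s
T = 2πr/v = 7.77 × 10⁻¹⁴ s = 0.0777 ps

0.0777 ps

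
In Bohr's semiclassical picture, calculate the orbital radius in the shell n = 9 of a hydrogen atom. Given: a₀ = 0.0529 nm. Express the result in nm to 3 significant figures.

4.28 nm

r_n = n²a₀/Z = 9² × 0.0529 / 1
    = 81 × 0.0529 / 1 = 4.28 nm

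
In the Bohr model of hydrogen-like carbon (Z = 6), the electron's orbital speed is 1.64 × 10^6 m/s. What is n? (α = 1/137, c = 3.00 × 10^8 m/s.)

v_n = Zαc/n ⇒ n = Zαc/v = 6 × 0.00730 × 3.00 × 10^8 / 1.64 × 10^6 ≈ 8.01
n = 8

8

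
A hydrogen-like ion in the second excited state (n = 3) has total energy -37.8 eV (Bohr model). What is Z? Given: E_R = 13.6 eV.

E_n = −E_R Z²/n² ⇒ Z² = −E_n n²/E_R = 37.8 × 3² / 13.6 ≈ 25.01
Z = 5

5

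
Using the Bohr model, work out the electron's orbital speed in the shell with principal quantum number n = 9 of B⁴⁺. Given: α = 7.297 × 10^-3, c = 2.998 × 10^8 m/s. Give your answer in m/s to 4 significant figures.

1.215 × 10^6 m/s

v_n = Zαc/n = 5 × 0.007297 × 2.998 × 10^8 / 9
    = 1.215 × 10^6 m/s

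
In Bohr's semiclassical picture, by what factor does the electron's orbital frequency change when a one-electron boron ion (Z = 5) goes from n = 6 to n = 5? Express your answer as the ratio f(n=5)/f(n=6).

f ∝ Z^2 · n^-3; with Z fixed, f ∝ n^-3.
f(n=5)/f(n=6) = (5/6)^-3 = 216/125

216/125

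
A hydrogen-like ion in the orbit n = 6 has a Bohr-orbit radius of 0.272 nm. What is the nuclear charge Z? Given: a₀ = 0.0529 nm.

r_n = n²a₀/Z ⇒ Z = n²a₀/r = 6² × 0.0529 / 0.272 ≈ 7.00
Z = 7

7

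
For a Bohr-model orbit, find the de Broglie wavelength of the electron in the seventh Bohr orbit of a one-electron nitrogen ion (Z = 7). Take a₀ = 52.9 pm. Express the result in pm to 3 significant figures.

332 pm

The Bohr quantisation condition is nλ = 2πr_n.
r_n = n²a₀/Z = 370 pm
λ = 2πr_n/n = 2π·370/7 = 332 pm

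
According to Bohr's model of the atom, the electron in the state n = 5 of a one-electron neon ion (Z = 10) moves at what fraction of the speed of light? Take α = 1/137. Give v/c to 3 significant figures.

v_n = Zαc/n, so v/c = Zα/n = 10 × 0.00730 / 5 = 0.0146

0.0146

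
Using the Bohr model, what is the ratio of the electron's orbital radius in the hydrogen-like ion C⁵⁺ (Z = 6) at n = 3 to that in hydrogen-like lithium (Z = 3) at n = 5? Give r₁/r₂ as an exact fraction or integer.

9/50

r ∝ Z^-1 · n^2
r₁/r₂ = (6/3)^-1 · (3/5)^2 = 9/50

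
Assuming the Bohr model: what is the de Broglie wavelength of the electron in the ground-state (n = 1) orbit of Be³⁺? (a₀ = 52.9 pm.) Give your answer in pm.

The Bohr quantisation condition is nλ = 2πr_n.
r_n = n²a₀/Z = 13.2 pm
λ = 2πr_n/n = 2π·13.2/1 = 83.1 pm

83.1 pm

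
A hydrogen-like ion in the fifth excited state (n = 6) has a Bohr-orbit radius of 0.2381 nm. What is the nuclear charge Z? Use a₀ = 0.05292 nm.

r_n = n²a₀/Z ⇒ Z = n²a₀/r = 6² × 0.05292 / 0.2381 ≈ 8.00
Z = 8

8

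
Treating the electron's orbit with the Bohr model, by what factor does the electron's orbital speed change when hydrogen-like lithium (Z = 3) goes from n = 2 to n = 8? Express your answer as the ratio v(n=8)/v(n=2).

1/4

v ∝ Z^1 · n^-1; with Z fixed, v ∝ n^-1.
v(n=8)/v(n=2) = (8/2)^-1 = 1/4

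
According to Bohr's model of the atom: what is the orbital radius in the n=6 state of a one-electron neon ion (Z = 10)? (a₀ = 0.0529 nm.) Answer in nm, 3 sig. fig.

r_n = n²a₀/Z = 6² × 0.0529 / 10
    = 36 × 0.0529 / 10 = 0.190 nm

0.190 nm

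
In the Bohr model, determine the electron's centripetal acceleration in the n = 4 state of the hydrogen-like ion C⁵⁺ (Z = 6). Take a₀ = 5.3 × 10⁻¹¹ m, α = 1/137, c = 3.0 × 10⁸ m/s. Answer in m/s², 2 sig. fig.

r = n²a₀/Z = 1.4 × 10⁻¹⁰ m, v = Zαc/n = 3.3 × 10⁶ m/s
a = v²/r = (3.3 × 10⁶)² / 1.4 × 10⁻¹⁰ = 7.6 × 10²² m/s²

7.6 × 10²² m/s²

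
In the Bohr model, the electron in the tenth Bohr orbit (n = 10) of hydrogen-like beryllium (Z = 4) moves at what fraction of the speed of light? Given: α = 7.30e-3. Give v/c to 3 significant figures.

0.00292

v_n = Zαc/n, so v/c = Zα/n = 4 × 0.00730 / 10 = 0.00292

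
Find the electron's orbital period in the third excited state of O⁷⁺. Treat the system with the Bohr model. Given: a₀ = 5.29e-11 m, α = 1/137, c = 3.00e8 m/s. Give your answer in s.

1.52e-16 s

r = n²a₀/Z = 4²·5.29e-11/8 = 1.06e-10 m
v = Zαc/n = 8·0.00730·3.00e8/4 = 4.38e6 m/s
T = 2πr/v = 1.52e-16 s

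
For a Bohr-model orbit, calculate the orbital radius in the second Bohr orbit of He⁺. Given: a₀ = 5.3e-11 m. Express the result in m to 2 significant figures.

r_n = n²a₀/Z = 2² × 5.3e-11 / 2
    = 4 × 5.3e-11 / 2 = 1.1e-10 m

1.1e-10 m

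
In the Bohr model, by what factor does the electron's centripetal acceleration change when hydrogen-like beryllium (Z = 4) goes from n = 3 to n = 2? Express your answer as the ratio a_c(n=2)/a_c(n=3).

81/16

a_c ∝ Z^3 · n^-4; with Z fixed, a_c ∝ n^-4.
a_c(n=2)/a_c(n=3) = (2/3)^-4 = 81/16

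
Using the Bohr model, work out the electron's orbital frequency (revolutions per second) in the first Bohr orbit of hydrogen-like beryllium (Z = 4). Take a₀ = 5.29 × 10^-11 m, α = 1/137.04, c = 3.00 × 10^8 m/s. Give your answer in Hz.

1.05 × 10^17 Hz

r = n²a₀/Z = 1.32 × 10^-11 m, v = Zαc/n = 8.76 × 10^6 m/s
f = v/(2πr) = 1.05 × 10^17 Hz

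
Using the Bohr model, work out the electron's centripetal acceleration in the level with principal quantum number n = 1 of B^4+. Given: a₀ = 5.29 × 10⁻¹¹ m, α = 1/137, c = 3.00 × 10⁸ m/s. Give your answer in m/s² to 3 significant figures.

r = n²a₀/Z = 1.06 × 10⁻¹¹ m, v = Zαc/n = 1.09 × 10⁷ m/s
a = v²/r = (1.09 × 10⁷)² / 1.06 × 10⁻¹¹ = 1.13 × 10²⁵ m/s²

1.13 × 10²⁵ m/s²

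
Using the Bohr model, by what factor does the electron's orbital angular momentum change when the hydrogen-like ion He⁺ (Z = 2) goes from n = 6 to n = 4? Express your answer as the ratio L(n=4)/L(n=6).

2/3

L = nℏ depends only on n, so L ∝ n.
L(n=4)/L(n=6) = (4/6)^1 = 2/3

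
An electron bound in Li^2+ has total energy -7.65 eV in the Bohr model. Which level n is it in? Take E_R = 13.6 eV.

E_n = −E_R Z²/n² ⇒ n² = E_R Z²/(−E_n) = 13.6 × 3² / 7.65 ≈ 16.00
n = 4

4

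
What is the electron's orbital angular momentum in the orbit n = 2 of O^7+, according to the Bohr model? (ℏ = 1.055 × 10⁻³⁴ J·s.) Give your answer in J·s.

2.110 × 10⁻³⁴ J·s

L_n = nℏ = 2 × 1.055 × 10⁻³⁴ = 2.110 × 10⁻³⁴ J·s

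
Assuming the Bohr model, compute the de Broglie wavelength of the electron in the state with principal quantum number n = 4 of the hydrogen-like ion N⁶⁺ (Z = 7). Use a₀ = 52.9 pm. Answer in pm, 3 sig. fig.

The Bohr quantisation condition is nλ = 2πr_n.
r_n = n²a₀/Z = 121 pm
λ = 2πr_n/n = 2π·121/4 = 190 pm

190 pm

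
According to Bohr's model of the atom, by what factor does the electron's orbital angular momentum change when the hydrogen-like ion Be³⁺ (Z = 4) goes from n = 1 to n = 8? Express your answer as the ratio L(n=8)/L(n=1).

8

L = nℏ depends only on n, so L ∝ n.
L(n=8)/L(n=1) = (8/1)^1 = 8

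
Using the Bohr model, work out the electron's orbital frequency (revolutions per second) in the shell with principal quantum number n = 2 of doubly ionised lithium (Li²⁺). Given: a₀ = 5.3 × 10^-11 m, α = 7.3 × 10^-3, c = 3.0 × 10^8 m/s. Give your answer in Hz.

7.4 × 10^15 Hz

r = n²a₀/Z = 7.1 × 10^-11 m, v = Zαc/n = 3.3 × 10^6 m/s
f = v/(2πr) = 7.4 × 10^15 Hz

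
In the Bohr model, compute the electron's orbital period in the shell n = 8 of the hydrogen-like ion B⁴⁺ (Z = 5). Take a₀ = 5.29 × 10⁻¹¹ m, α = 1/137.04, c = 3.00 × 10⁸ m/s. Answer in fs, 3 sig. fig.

3.11 fs

r = n²a₀/Z = 8²·5.29 × 10⁻¹¹/5 = 6.77 × 10⁻¹⁰ m
v = Zαc/n = 5·0.00730·3.00 × 10⁸/8 = 1.37 × 10⁶ m/s
T = 2πr/v = 3.11 × 10⁻¹⁵ s = 3.11 fs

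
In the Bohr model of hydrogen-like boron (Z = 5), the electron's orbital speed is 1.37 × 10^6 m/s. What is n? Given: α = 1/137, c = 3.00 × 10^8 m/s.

8

v_n = Zαc/n ⇒ n = Zαc/v = 5 × 0.00730 × 3.00 × 10^8 / 1.37 × 10^6 ≈ 7.99
n = 8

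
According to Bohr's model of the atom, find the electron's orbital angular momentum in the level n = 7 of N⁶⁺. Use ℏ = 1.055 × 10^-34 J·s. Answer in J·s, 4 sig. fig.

L_n = nℏ = 7 × 1.055 × 10^-34 = 7.385 × 10^-34 J·s

7.385 × 10^-34 J·s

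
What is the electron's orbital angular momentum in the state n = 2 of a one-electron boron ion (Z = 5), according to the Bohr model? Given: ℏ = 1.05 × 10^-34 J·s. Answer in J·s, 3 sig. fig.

2.10 × 10^-34 J·s

L_n = nℏ = 2 × 1.05 × 10^-34 = 2.10 × 10^-34 J·s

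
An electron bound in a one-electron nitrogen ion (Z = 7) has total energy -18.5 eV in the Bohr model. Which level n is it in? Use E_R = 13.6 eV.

6

E_n = −E_R Z²/n² ⇒ n² = E_R Z²/(−E_n) = 13.6 × 7² / 18.5 ≈ 36.02
n = 6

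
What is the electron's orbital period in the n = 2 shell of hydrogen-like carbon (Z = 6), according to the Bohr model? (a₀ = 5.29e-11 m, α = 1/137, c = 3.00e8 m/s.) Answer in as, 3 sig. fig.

r = n²a₀/Z = 2²·5.29e-11/6 = 3.53e-11 m
v = Zαc/n = 6·0.00730·3.00e8/2 = 6.57e6 m/s
T = 2πr/v = 3.37e-17 s = 33.7 as

33.7 as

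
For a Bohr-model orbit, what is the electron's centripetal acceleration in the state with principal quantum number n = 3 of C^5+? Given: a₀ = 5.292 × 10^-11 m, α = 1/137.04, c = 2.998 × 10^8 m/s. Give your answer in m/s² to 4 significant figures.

r = n²a₀/Z = 7.938 × 10^-11 m, v = Zαc/n = 4.375 × 10^6 m/s
a = v²/r = (4.375 × 10^6)² / 7.938 × 10^-11 = 2.412 × 10^23 m/s²

2.412 × 10^23 m/s²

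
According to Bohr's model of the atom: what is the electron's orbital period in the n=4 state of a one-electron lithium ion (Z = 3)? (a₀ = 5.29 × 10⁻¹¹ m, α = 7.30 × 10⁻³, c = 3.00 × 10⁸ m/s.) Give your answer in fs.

r = n²a₀/Z = 4²·5.29 × 10⁻¹¹/3 = 2.82 × 10⁻¹⁰ m
v = Zαc/n = 3·0.00730·3.00 × 10⁸/4 = 1.64 × 10⁶ m/s
T = 2πr/v = 1.08 × 10⁻¹⁵ s = 1.08 fs

1.08 fs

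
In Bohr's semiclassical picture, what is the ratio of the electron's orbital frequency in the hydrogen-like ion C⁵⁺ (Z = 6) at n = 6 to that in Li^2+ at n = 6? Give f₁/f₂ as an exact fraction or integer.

f ∝ Z^2 · n^-3
f₁/f₂ = (6/3)^2 · (6/6)^-3 = 4

4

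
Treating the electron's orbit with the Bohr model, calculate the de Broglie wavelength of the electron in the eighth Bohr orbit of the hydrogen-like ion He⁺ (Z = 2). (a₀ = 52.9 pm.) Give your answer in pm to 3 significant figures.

The Bohr quantisation condition is nλ = 2πr_n.
r_n = n²a₀/Z = 1690 pm
λ = 2πr_n/n = 2π·1690/8 = 1330 pm

1330 pm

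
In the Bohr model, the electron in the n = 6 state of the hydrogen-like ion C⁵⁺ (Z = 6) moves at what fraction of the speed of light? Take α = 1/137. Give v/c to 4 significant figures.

v_n = Zαc/n, so v/c = Zα/n = 6 × 0.007299 / 6 = 0.007299

0.007299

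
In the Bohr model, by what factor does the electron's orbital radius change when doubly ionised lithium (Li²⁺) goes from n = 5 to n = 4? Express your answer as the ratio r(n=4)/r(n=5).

r ∝ Z^-1 · n^2; with Z fixed, r ∝ n^2.
r(n=4)/r(n=5) = (4/5)^2 = 16/25

16/25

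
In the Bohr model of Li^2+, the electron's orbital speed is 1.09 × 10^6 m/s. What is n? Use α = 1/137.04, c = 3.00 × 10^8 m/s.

v_n = Zαc/n ⇒ n = Zαc/v = 3 × 0.00730 × 3.00 × 10^8 / 1.09 × 10^6 ≈ 6.03
n = 6

6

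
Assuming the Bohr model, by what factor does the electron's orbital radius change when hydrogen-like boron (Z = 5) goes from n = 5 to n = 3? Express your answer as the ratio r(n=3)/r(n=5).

r ∝ Z^-1 · n^2; with Z fixed, r ∝ n^2.
r(n=3)/r(n=5) = (3/5)^2 = 9/25

9/25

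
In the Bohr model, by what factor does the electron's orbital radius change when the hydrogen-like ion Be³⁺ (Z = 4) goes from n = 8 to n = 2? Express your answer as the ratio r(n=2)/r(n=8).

1/16

r ∝ Z^-1 · n^2; with Z fixed, r ∝ n^2.
r(n=2)/r(n=8) = (2/8)^2 = 1/16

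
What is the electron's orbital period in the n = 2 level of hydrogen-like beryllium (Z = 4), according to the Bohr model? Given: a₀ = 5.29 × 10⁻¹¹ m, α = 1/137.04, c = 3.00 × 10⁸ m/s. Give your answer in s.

7.59 × 10⁻¹⁷ s

r = n²a₀/Z = 2²·5.29 × 10⁻¹¹/4 = 5.29 × 10⁻¹¹ m
v = Zαc/n = 4·0.00730·3.00 × 10⁸/2 = 4.38 × 10⁶ m/s
T = 2πr/v = 7.59 × 10⁻¹⁷ s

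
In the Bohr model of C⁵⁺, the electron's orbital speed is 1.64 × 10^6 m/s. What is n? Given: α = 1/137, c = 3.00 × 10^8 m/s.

v_n = Zαc/n ⇒ n = Zαc/v = 6 × 0.00730 × 3.00 × 10^8 / 1.64 × 10^6 ≈ 8.01
n = 8

8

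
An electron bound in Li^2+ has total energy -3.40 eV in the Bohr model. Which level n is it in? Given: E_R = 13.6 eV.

E_n = −E_R Z²/n² ⇒ n² = E_R Z²/(−E_n) = 13.6 × 3² / 3.40 ≈ 36.00
n = 6

6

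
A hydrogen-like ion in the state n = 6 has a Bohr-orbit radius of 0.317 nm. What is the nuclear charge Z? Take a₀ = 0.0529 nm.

6

r_n = n²a₀/Z ⇒ Z = n²a₀/r = 6² × 0.0529 / 0.317 ≈ 6.01
Z = 6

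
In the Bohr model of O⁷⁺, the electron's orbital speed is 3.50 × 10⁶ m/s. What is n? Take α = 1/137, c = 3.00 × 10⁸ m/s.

v_n = Zαc/n ⇒ n = Zαc/v = 8 × 0.00730 × 3.00 × 10⁸ / 3.50 × 10⁶ ≈ 5.01
n = 5

5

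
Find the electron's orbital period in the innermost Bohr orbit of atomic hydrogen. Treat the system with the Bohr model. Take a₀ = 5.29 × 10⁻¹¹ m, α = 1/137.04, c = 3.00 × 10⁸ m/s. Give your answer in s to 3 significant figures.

r = n²a₀/Z = 1²·5.29 × 10⁻¹¹/1 = 5.29 × 10⁻¹¹ m
v = Zαc/n = 1·0.00730·3.00 × 10⁸/1 = 2.19 × 10⁶ m/s
T = 2πr/v = 1.52 × 10⁻¹⁶ s

1.52 × 10⁻¹⁶ s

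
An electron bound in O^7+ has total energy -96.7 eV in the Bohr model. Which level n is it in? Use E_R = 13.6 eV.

3

E_n = −E_R Z²/n² ⇒ n² = E_R Z²/(−E_n) = 13.6 × 8² / 96.7 ≈ 9.00
n = 3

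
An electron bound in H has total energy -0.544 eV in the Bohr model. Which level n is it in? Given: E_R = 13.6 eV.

E_n = −E_R Z²/n² ⇒ n² = E_R Z²/(−E_n) = 13.6 × 1² / 0.544 ≈ 25.00
n = 5

5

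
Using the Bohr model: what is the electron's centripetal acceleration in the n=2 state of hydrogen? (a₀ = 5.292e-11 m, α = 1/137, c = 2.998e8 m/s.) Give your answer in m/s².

5.656e21 m/s²

r = n²a₀/Z = 2.117e-10 m, v = Zαc/n = 1.094e6 m/s
a = v²/r = (1.094e6)² / 2.117e-10 = 5.656e21 m/s²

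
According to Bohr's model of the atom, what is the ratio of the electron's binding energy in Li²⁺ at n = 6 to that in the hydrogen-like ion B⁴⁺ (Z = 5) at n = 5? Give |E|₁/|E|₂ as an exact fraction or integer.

1/4

|E| ∝ Z^2 · n^-2
|E|₁/|E|₂ = (3/5)^2 · (6/5)^-2 = 1/4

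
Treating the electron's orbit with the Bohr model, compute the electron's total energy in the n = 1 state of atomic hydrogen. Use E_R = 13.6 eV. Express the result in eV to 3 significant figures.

-13.6 eV

E_n = −E_R·Z²/n² = −13.6 × 1²/1² = -13.6 eV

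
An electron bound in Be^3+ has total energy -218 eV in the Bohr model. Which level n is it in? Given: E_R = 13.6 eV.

1

E_n = −E_R Z²/n² ⇒ n² = E_R Z²/(−E_n) = 13.6 × 4² / 218 ≈ 1.00
n = 1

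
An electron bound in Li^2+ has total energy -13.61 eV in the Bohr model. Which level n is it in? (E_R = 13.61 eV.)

3

E_n = −E_R Z²/n² ⇒ n² = E_R Z²/(−E_n) = 13.61 × 3² / 13.61 ≈ 9.00
n = 3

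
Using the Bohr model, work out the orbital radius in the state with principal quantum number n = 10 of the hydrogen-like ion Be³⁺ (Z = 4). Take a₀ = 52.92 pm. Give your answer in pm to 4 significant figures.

r_n = n²a₀/Z = 10² × 52.92 / 4
    = 100 × 52.92 / 4 = 1323 pm

1323 pm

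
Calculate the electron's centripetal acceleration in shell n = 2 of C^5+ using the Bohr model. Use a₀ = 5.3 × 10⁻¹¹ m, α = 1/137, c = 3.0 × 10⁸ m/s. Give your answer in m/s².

1.2 × 10²⁴ m/s²

r = n²a₀/Z = 3.5 × 10⁻¹¹ m, v = Zαc/n = 6.6 × 10⁶ m/s
a = v²/r = (6.6 × 10⁶)² / 3.5 × 10⁻¹¹ = 1.2 × 10²⁴ m/s²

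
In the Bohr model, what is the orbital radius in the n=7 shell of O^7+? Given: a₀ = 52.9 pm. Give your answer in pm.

r_n = n²a₀/Z = 7² × 52.9 / 8
    = 49 × 52.9 / 8 = 324 pm

324 pm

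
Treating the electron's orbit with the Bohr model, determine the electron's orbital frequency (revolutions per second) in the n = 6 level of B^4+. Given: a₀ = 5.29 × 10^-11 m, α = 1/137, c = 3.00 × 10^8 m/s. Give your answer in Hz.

r = n²a₀/Z = 3.81 × 10^-10 m, v = Zαc/n = 1.82 × 10^6 m/s
f = v/(2πr) = 7.63 × 10^14 Hz

7.63 × 10^14 Hz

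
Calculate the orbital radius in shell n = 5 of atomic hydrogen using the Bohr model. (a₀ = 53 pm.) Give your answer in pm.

1300 pm

r_n = n²a₀/Z = 5² × 53 / 1
    = 25 × 53 / 1 = 1300 pm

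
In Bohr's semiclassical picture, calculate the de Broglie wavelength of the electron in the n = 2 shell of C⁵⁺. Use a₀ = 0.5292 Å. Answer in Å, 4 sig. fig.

1.108 Å

The Bohr quantisation condition is nλ = 2πr_n.
r_n = n²a₀/Z = 0.3528 Å
λ = 2πr_n/n = 2π·0.3528/2 = 1.108 Å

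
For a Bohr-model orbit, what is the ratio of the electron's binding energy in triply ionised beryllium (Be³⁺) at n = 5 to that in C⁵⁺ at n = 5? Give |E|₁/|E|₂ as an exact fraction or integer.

4/9

|E| ∝ Z^2 · n^-2
|E|₁/|E|₂ = (4/6)^2 · (5/5)^-2 = 4/9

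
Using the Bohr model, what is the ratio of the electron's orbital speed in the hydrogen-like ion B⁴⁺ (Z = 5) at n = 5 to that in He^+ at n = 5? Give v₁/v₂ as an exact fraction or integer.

v ∝ Z^1 · n^-1
v₁/v₂ = (5/2)^1 · (5/5)^-1 = 5/2

5/2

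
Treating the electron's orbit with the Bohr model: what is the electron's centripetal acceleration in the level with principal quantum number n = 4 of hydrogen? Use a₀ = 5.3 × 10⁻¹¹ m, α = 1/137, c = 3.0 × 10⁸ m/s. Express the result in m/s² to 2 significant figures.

r = n²a₀/Z = 8.5 × 10⁻¹⁰ m, v = Zαc/n = 5.5 × 10⁵ m/s
a = v²/r = (5.5 × 10⁵)² / 8.5 × 10⁻¹⁰ = 3.5 × 10²⁰ m/s²

3.5 × 10²⁰ m/s²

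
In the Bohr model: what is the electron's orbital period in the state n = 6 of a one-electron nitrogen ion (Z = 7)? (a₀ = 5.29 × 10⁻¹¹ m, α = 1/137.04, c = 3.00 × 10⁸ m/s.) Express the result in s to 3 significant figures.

r = n²a₀/Z = 6²·5.29 × 10⁻¹¹/7 = 2.72 × 10⁻¹⁰ m
v = Zαc/n = 7·0.00730·3.00 × 10⁸/6 = 2.55 × 10⁶ m/s
T = 2πr/v = 6.69 × 10⁻¹⁶ s

6.69 × 10⁻¹⁶ s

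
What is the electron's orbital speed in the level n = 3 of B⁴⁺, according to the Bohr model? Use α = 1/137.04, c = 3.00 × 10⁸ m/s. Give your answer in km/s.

3650 km/s

v_n = Zαc/n = 5 × 0.00730 × 3.00 × 10⁸ / 3
    = 3650 km/s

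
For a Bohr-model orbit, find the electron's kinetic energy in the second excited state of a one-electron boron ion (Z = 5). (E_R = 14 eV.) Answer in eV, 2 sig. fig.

39 eV

For a Coulomb orbit the virial theorem gives K = −E_n.
E_n = −E_R·Z²/n², so K = E_R·Z²/n² = 14 × 5²/3² = 39 eV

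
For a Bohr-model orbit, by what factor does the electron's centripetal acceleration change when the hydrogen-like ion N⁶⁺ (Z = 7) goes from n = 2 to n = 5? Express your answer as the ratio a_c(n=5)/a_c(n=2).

16/625

a_c ∝ Z^3 · n^-4; with Z fixed, a_c ∝ n^-4.
a_c(n=5)/a_c(n=2) = (5/2)^-4 = 16/625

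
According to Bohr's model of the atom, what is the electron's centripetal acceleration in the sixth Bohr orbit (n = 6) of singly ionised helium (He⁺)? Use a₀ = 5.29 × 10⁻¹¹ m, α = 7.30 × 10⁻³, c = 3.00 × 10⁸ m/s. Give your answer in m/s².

r = n²a₀/Z = 9.52 × 10⁻¹⁰ m, v = Zαc/n = 7.30 × 10⁵ m/s
a = v²/r = (7.30 × 10⁵)² / 9.52 × 10⁻¹⁰ = 5.60 × 10²⁰ m/s²

5.60 × 10²⁰ m/s²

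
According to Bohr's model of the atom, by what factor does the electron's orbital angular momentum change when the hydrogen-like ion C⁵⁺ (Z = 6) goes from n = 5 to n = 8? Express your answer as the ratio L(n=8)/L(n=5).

L = nℏ depends only on n, so L ∝ n.
L(n=8)/L(n=5) = (8/5)^1 = 8/5

8/5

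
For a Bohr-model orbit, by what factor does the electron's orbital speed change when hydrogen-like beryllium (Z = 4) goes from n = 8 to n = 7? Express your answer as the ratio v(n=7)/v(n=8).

v ∝ Z^1 · n^-1; with Z fixed, v ∝ n^-1.
v(n=7)/v(n=8) = (7/8)^-1 = 8/7

8/7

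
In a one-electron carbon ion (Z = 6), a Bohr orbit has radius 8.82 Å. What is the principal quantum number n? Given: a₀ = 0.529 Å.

10

r_n = n²a₀/Z ⇒ n² = rZ/a₀ = 8.82 × 6 / 0.529 ≈ 100.04
n = 10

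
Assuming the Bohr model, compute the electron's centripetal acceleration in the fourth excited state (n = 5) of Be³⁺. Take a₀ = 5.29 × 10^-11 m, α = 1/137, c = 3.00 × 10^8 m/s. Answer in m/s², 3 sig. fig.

9.28 × 10^21 m/s²

r = n²a₀/Z = 3.31 × 10^-10 m, v = Zαc/n = 1.75 × 10^6 m/s
a = v²/r = (1.75 × 10^6)² / 3.31 × 10^-10 = 9.28 × 10^21 m/s²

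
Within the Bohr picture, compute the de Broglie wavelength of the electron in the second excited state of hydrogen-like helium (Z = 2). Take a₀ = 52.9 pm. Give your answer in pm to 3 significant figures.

The Bohr quantisation condition is nλ = 2πr_n.
r_n = n²a₀/Z = 238 pm
λ = 2πr_n/n = 2π·238/3 = 499 pm

499 pm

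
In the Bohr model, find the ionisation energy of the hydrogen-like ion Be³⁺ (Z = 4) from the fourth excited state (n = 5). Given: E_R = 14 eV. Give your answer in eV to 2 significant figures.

E_n = −E_R·Z²/n² = −14 × 4²/5² eV = -9.0 eV
Ionisation energy = −E_n = 9.0 eV

9.0 eV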